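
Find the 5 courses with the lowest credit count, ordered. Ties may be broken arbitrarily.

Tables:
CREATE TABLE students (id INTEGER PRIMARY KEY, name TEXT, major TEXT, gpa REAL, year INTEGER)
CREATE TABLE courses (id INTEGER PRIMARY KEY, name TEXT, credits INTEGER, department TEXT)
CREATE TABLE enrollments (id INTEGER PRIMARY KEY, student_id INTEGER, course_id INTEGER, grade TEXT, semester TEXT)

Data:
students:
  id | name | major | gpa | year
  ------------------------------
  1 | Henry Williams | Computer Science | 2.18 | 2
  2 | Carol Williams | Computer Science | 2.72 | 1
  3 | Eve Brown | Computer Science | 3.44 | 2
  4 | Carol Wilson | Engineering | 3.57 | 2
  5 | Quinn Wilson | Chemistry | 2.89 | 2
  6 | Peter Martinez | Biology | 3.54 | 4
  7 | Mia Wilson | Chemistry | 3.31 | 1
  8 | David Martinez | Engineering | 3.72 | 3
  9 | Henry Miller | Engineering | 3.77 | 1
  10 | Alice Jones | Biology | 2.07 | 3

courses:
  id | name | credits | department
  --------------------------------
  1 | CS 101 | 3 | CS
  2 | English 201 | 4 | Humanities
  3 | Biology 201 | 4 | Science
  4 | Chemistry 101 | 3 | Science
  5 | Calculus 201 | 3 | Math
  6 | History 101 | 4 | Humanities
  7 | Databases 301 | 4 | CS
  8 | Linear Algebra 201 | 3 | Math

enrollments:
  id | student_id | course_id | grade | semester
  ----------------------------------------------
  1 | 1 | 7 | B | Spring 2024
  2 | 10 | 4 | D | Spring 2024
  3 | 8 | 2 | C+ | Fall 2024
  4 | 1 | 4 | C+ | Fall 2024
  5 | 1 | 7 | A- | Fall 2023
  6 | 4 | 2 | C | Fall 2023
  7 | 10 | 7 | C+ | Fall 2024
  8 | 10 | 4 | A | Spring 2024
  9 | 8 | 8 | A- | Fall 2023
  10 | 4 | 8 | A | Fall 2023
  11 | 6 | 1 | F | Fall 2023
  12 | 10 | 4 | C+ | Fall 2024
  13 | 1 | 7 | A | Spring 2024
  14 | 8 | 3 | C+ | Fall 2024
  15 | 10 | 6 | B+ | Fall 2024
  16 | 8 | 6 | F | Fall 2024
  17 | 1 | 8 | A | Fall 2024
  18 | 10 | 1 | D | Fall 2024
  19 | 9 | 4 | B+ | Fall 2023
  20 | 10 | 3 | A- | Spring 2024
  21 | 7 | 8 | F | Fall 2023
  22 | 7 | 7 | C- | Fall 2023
SELECT name, credits FROM courses ORDER BY credits ASC LIMIT 5

Execution result:
name | credits
CS 101 | 3
Chemistry 101 | 3
Calculus 201 | 3
Linear Algebra 201 | 3
English 201 | 4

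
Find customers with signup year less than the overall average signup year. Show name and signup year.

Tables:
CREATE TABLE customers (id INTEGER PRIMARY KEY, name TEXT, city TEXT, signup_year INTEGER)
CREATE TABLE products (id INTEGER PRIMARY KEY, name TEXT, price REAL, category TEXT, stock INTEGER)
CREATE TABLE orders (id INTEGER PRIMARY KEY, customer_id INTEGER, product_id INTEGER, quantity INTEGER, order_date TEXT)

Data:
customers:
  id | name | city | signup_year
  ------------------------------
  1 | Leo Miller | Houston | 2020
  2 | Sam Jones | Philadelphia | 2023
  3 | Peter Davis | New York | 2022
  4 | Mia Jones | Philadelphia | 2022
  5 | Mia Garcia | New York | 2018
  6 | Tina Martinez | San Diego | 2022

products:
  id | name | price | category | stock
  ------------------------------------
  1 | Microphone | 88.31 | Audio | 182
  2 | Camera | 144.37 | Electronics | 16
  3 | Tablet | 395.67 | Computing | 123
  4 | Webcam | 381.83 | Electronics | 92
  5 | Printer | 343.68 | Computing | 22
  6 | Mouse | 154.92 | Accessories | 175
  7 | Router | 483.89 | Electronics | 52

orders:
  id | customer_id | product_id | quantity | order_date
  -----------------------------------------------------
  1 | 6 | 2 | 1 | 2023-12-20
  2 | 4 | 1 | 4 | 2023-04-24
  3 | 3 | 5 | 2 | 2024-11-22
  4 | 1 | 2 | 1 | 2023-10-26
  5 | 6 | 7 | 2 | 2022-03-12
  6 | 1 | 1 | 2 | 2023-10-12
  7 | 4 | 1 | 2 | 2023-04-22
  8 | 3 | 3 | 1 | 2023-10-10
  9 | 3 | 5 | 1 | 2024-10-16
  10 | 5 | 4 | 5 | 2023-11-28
SELECT name, signup_year FROM customers WHERE signup_year < (SELECT AVG(signup_year) FROM customers)

Execution result:
name | signup_year
Leo Miller | 2020
Mia Garcia | 2018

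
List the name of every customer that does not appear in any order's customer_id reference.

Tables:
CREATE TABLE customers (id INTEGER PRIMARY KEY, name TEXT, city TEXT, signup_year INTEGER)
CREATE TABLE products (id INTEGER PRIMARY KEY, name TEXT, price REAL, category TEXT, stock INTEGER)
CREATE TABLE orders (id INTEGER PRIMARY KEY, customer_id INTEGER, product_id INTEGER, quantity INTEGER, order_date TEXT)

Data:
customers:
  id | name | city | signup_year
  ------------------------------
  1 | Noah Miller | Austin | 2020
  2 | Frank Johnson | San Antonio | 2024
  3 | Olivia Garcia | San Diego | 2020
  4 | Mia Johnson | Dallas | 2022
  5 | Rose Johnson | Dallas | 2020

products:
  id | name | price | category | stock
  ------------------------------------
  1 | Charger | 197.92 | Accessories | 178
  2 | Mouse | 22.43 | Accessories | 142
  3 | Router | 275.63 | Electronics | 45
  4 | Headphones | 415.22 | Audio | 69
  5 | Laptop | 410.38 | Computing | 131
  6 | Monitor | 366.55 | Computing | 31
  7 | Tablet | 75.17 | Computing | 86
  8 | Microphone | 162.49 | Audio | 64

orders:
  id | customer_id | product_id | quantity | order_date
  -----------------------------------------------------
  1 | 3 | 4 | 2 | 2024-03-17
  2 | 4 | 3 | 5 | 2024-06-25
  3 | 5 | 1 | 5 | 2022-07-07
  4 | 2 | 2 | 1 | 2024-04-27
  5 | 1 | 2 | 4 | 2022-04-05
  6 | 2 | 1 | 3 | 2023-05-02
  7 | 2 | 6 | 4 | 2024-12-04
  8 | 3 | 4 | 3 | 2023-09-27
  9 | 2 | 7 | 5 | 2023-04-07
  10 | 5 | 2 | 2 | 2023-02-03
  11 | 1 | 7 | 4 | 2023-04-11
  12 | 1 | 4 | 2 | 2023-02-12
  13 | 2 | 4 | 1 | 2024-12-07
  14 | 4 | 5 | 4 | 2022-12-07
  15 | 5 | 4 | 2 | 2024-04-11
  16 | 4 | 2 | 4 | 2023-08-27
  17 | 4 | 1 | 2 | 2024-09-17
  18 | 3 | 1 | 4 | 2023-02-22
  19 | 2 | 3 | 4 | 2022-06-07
SELECT p.name FROM customers p LEFT JOIN orders c ON c.customer_id = p.id WHERE c.id IS NULL

Execution result:
(no rows)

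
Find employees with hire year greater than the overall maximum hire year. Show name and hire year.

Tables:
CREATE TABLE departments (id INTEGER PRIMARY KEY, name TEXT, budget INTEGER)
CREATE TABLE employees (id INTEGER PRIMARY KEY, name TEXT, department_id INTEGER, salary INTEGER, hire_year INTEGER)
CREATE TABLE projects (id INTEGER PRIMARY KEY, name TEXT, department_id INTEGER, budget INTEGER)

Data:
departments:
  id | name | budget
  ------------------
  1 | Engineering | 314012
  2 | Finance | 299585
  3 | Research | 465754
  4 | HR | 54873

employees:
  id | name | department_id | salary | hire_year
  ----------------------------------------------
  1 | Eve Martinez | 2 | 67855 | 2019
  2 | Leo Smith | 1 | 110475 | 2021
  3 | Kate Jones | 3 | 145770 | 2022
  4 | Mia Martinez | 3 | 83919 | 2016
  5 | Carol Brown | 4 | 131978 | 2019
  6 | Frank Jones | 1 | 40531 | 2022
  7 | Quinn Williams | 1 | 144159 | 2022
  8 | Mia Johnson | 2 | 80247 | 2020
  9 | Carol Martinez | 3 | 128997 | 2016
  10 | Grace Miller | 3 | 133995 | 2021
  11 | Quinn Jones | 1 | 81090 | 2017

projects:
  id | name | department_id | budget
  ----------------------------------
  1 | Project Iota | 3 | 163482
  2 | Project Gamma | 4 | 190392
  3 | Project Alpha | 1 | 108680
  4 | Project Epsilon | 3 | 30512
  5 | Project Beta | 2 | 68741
SELECT name, hire_year FROM employees WHERE hire_year > (SELECT MAX(hire_year) FROM employees)

Execution result:
(no rows)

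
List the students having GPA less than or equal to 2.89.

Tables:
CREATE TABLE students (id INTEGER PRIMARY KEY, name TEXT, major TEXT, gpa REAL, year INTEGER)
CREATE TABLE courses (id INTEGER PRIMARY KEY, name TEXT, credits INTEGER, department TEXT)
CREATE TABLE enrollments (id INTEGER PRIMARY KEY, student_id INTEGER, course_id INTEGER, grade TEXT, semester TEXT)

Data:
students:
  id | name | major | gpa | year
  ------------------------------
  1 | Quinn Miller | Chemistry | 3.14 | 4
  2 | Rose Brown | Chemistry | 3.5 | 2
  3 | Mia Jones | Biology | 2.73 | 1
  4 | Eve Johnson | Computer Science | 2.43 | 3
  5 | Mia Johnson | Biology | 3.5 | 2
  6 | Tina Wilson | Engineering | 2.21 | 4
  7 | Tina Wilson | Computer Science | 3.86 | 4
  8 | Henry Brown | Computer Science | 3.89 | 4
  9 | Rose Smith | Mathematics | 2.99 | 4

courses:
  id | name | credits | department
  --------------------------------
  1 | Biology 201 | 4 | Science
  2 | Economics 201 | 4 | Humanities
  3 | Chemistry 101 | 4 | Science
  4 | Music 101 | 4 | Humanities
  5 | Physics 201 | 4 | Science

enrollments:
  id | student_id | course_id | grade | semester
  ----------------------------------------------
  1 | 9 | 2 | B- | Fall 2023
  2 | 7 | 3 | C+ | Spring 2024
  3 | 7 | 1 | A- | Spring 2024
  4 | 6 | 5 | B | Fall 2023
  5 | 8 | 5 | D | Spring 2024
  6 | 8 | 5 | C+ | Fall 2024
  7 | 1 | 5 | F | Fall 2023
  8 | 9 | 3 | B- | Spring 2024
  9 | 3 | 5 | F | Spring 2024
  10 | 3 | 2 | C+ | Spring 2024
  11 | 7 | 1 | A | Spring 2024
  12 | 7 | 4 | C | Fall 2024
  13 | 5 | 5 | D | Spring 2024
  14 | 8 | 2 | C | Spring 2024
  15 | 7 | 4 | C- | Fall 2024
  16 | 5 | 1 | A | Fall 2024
SELECT name, gpa FROM students WHERE gpa <= 2.89

Execution result:
name | gpa
Mia Jones | 2.73
Eve Johnson | 2.43
Tina Wilson | 2.21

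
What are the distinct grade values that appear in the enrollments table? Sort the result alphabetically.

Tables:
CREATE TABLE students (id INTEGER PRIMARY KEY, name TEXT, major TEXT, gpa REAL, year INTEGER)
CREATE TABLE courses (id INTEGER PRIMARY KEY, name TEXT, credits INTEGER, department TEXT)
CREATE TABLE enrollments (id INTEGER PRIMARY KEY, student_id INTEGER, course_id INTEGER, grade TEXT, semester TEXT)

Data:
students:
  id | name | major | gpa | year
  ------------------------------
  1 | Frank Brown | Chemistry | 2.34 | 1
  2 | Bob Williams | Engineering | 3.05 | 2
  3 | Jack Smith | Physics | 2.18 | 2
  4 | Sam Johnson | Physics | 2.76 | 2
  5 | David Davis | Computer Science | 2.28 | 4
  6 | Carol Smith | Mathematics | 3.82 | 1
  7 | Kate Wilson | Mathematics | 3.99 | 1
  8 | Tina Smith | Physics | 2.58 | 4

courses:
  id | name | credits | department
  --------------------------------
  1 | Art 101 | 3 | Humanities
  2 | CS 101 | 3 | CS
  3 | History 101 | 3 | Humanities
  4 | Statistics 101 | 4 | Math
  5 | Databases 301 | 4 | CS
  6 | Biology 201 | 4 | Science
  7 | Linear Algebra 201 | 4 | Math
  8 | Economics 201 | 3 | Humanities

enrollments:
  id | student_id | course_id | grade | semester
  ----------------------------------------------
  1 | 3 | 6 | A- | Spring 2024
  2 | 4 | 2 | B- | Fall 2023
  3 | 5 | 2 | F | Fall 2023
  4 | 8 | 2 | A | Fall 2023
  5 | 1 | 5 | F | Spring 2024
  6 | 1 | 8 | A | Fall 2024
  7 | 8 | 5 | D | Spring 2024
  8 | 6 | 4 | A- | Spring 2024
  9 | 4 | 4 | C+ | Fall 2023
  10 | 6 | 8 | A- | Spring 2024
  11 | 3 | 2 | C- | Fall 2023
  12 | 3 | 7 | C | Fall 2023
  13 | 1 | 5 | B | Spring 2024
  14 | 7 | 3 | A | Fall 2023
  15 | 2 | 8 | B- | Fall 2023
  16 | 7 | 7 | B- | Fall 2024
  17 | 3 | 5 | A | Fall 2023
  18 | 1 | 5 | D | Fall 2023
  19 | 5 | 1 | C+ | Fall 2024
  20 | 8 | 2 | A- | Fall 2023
SELECT DISTINCT grade FROM enrollments ORDER BY grade

Execution result:
grade
A
A-
B
B-
C
C+
C-
D
F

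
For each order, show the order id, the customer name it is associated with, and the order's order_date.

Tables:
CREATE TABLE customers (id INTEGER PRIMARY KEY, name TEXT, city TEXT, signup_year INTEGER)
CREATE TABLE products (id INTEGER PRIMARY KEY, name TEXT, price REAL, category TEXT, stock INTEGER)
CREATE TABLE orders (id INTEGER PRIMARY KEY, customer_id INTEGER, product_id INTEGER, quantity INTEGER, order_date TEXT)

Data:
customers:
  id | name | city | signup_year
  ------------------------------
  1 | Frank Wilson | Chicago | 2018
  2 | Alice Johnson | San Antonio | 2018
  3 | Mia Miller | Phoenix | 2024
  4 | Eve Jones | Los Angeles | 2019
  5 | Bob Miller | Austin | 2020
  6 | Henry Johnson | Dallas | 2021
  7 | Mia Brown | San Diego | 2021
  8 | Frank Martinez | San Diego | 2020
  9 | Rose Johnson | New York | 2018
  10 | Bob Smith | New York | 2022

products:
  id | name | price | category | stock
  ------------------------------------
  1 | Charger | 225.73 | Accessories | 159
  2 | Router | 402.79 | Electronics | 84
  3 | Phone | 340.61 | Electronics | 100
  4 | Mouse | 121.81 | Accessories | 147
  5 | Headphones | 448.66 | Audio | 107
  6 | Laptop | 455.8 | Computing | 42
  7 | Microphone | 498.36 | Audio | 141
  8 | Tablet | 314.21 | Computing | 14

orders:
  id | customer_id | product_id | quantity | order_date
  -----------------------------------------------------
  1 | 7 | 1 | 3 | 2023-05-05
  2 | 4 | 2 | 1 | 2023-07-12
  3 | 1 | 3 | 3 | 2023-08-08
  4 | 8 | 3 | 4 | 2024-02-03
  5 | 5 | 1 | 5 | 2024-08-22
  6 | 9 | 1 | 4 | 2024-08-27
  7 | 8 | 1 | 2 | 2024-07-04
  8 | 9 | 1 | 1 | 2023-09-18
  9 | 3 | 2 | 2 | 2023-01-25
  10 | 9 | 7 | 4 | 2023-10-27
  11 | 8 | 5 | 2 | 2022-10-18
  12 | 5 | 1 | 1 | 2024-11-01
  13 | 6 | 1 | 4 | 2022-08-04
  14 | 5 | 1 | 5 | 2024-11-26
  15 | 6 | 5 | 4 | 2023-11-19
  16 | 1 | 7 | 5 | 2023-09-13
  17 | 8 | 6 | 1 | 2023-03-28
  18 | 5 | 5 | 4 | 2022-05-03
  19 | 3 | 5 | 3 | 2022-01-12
SELECT c.id, p.name AS customer, c.order_date FROM orders c JOIN customers p ON c.customer_id = p.id

Execution result:
id | customer | order_date
1 | Mia Brown | 2023-05-05
2 | Eve Jones | 2023-07-12
3 | Frank Wilson | 2023-08-08
4 | Frank Martinez | 2024-02-03
5 | Bob Miller | 2024-08-22
6 | Rose Johnson | 2024-08-27
7 | Frank Martinez | 2024-07-04
8 | Rose Johnson | 2023-09-18
9 | Mia Miller | 2023-01-25
10 | Rose Johnson | 2023-10-27
11 | Frank Martinez | 2022-10-18
12 | Bob Miller | 2024-11-01
13 | Henry Johnson | 2022-08-04
14 | Bob Miller | 2024-11-26
15 | Henry Johnson | 2023-11-19
16 | Frank Wilson | 2023-09-13
17 | Frank Martinez | 2023-03-28
18 | Bob Miller | 2022-05-03
19 | Mia Miller | 2022-01-12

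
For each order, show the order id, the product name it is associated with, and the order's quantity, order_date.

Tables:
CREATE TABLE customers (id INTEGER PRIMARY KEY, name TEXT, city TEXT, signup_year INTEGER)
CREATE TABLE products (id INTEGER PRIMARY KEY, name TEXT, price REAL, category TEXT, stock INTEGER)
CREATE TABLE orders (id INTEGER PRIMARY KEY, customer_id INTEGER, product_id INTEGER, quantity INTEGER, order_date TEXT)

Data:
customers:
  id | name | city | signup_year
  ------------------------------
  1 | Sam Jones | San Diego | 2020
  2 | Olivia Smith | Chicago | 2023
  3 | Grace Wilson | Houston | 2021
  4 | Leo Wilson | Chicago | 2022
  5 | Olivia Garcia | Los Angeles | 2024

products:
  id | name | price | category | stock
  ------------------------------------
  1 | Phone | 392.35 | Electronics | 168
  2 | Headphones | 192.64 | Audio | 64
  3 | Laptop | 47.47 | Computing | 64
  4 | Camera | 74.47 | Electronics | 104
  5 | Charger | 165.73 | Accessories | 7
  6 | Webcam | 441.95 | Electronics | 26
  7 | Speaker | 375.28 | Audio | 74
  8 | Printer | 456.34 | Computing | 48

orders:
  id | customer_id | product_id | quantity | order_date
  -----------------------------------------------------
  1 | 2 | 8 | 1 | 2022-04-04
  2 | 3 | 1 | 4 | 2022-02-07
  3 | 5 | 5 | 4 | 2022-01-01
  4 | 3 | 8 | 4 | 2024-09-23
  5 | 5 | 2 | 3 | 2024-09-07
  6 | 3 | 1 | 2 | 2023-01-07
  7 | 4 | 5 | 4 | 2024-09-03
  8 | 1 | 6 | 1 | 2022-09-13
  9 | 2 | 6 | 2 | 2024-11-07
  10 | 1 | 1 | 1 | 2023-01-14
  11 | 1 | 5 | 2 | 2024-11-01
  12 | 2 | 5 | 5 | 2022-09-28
SELECT c.id, p.name AS product, c.quantity, c.order_date FROM orders c JOIN products p ON c.product_id = p.id

Execution result:
id | product | quantity | order_date
1 | Printer | 1 | 2022-04-04
2 | Phone | 4 | 2022-02-07
3 | Charger | 4 | 2022-01-01
4 | Printer | 4 | 2024-09-23
5 | Headphones | 3 | 2024-09-07
6 | Phone | 2 | 2023-01-07
7 | Charger | 4 | 2024-09-03
8 | Webcam | 1 | 2022-09-13
9 | Webcam | 2 | 2024-11-07
10 | Phone | 1 | 2023-01-14
11 | Charger | 2 | 2024-11-01
12 | Charger | 5 | 2022-09-28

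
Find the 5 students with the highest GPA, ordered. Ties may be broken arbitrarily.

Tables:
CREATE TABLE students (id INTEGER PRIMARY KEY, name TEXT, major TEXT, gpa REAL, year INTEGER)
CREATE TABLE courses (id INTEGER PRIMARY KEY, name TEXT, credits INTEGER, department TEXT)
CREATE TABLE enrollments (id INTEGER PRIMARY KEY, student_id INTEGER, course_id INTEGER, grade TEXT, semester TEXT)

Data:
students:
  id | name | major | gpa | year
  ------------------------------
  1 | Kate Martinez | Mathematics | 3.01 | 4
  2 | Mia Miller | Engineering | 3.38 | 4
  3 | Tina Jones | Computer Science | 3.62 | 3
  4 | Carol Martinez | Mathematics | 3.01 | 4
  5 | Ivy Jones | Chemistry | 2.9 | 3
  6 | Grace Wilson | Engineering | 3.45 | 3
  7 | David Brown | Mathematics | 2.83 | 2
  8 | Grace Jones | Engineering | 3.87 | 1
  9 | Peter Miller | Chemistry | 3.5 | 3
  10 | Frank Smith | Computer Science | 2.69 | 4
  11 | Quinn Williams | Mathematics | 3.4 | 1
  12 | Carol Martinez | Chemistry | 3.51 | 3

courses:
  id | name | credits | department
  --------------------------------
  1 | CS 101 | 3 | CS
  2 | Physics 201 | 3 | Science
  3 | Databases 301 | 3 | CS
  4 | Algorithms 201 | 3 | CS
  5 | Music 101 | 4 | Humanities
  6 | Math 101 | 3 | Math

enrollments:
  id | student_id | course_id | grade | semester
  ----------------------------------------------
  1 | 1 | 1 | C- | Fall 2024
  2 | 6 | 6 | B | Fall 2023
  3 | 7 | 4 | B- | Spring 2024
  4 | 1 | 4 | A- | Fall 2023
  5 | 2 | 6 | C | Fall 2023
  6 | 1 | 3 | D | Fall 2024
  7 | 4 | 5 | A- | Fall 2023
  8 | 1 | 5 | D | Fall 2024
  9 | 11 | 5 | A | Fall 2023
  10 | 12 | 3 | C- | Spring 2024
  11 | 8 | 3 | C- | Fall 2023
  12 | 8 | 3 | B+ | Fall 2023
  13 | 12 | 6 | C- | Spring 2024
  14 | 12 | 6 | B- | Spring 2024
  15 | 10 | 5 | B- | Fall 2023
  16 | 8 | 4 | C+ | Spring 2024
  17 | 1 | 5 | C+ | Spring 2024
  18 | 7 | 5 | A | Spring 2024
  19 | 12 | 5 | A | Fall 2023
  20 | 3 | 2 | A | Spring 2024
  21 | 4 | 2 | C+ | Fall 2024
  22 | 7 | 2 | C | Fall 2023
SELECT name, gpa FROM students ORDER BY gpa DESC LIMIT 5

Execution result:
name | gpa
Grace Jones | 3.87
Tina Jones | 3.62
Carol Martinez | 3.51
Peter Miller | 3.50
Grace Wilson | 3.45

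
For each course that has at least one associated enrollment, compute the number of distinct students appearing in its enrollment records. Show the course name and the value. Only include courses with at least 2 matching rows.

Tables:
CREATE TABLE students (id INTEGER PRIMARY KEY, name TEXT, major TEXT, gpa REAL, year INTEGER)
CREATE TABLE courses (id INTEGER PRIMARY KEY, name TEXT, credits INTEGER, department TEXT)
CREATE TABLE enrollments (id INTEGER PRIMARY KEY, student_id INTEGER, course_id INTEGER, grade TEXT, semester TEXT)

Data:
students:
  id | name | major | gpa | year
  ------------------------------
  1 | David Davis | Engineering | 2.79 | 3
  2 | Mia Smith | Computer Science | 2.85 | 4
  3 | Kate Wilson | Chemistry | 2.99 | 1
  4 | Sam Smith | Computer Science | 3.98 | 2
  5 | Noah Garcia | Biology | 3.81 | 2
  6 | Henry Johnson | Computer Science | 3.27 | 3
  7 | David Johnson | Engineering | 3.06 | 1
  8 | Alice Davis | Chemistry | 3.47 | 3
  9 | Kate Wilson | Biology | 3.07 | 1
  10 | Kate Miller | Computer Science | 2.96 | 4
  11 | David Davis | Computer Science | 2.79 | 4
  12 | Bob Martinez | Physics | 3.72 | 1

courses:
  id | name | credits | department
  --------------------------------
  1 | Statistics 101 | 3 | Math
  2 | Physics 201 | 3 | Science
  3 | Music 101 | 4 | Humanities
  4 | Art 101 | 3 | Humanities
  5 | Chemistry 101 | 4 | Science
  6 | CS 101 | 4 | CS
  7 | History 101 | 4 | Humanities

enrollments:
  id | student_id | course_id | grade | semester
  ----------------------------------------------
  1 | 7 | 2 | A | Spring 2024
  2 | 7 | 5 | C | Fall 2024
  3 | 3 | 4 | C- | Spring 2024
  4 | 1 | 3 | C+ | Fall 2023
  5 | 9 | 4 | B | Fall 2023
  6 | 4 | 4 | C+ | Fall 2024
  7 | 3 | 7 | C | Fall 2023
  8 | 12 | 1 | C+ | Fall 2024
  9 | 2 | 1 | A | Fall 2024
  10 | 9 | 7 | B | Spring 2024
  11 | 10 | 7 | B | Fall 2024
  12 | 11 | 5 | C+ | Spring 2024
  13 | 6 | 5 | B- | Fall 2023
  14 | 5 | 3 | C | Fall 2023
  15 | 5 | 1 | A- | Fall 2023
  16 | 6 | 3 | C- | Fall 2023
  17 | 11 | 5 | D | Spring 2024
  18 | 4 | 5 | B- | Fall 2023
SELECT p.name, COUNT(DISTINCT c.student_id) AS distinct_student_count FROM enrollments c JOIN courses p ON c.course_id = p.id GROUP BY p.id, p.name HAVING COUNT(*) >= 2

Execution result:
name | distinct_student_count
Statistics 101 | 3
Music 101 | 3
Art 101 | 3
Chemistry 101 | 4
History 101 | 3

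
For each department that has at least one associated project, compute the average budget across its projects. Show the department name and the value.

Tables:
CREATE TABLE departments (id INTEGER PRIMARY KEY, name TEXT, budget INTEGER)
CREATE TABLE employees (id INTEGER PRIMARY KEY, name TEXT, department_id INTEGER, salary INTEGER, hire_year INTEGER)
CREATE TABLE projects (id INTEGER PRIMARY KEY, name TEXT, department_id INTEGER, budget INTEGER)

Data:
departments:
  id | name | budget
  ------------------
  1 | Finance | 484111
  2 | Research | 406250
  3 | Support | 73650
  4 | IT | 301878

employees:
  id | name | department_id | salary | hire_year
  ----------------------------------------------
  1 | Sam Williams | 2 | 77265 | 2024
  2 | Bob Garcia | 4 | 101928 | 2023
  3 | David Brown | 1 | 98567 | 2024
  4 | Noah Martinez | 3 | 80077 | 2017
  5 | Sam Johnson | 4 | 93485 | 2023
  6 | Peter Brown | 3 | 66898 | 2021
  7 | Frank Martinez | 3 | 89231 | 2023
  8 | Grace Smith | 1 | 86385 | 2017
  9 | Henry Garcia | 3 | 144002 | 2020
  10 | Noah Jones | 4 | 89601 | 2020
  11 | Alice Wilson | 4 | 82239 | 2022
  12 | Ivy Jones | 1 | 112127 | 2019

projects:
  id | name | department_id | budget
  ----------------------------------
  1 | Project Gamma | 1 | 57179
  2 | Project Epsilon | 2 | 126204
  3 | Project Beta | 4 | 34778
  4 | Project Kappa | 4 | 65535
SELECT p.name, AVG(c.budget) AS avg_budget FROM projects c JOIN departments p ON c.department_id = p.id GROUP BY p.id, p.name

Execution result:
name | avg_budget
Finance | 57179.00
Research | 126204.00
IT | 50156.50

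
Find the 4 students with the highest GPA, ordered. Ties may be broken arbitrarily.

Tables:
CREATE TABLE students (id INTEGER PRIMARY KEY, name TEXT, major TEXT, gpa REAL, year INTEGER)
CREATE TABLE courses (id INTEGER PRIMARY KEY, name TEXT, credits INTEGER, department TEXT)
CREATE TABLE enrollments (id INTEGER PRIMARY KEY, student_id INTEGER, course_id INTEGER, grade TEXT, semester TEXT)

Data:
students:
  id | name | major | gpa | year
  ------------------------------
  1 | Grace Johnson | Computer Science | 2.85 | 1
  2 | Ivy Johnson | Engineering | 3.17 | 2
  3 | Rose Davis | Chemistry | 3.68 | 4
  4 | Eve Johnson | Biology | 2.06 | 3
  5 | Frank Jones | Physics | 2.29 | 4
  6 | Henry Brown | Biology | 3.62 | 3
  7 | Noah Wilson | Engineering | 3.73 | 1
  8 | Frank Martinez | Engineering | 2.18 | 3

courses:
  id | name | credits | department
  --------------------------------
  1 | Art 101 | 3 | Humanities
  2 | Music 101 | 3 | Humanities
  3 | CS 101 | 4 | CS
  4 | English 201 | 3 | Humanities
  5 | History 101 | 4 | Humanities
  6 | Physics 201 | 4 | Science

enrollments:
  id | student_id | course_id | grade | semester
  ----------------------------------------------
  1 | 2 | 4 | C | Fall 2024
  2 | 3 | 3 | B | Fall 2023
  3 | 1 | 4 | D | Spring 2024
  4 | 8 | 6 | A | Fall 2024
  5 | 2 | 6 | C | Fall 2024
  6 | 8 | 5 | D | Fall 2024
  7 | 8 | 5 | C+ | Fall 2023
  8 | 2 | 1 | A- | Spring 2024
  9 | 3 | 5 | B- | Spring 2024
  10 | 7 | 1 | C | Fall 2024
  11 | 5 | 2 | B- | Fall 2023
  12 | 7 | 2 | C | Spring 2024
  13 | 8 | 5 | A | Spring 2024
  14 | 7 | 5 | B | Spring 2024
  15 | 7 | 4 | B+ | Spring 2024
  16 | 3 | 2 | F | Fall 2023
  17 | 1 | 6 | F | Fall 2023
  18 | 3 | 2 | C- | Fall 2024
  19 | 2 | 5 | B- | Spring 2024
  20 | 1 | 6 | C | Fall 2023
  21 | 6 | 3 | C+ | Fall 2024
SELECT name, gpa FROM students ORDER BY gpa DESC LIMIT 4

Execution result:
name | gpa
Noah Wilson | 3.73
Rose Davis | 3.68
Henry Brown | 3.62
Ivy Johnson | 3.17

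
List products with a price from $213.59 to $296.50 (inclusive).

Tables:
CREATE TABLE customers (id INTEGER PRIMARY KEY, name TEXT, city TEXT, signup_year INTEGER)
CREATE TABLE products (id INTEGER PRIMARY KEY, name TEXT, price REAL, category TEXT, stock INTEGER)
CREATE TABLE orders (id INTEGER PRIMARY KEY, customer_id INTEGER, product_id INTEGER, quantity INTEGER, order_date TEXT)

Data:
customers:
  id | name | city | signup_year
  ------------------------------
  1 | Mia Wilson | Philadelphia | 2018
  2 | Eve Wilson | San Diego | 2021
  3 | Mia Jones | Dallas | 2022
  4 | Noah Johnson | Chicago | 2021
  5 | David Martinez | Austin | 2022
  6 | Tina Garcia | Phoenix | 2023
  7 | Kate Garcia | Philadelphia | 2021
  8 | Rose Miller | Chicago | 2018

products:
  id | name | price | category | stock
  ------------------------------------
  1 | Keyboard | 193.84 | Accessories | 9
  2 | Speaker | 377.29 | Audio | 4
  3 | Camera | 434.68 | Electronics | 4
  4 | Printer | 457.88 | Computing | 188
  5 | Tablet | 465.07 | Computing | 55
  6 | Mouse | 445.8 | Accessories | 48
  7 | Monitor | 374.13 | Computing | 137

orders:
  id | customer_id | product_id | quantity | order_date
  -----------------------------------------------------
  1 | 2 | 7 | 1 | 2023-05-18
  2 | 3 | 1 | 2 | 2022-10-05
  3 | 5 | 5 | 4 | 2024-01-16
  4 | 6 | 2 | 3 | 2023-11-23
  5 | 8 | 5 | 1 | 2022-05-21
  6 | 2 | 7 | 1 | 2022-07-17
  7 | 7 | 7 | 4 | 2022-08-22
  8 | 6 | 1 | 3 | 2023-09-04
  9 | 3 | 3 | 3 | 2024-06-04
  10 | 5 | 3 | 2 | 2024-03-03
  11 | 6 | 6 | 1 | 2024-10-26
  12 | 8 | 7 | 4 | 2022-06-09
SELECT name, price FROM products WHERE price BETWEEN 213.59 AND 296.5

Execution result:
(no rows)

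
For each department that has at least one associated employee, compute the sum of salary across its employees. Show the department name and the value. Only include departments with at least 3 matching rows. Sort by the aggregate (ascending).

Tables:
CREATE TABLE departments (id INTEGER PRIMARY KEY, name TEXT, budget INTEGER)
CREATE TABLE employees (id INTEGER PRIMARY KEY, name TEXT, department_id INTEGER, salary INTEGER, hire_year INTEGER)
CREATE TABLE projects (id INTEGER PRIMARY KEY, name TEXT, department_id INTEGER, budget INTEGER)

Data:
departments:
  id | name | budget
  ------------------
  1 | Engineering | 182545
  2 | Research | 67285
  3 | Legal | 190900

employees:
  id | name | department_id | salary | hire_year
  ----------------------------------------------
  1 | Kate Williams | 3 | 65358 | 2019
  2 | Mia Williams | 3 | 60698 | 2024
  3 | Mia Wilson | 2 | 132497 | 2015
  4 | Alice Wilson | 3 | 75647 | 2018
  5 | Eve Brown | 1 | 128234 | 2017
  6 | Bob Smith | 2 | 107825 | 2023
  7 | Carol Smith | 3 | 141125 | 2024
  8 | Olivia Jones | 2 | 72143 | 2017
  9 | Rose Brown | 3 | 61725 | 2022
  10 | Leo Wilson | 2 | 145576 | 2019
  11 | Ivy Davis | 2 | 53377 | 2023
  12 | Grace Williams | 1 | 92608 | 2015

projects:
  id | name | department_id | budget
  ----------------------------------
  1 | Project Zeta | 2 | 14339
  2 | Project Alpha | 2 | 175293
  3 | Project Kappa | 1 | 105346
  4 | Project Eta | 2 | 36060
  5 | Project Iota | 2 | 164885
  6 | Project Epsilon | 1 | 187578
SELECT p.name, SUM(c.salary) AS sum_salary FROM employees c JOIN departments p ON c.department_id = p.id GROUP BY p.id, p.name HAVING COUNT(*) >= 3 ORDER BY sum_salary ASC

Execution result:
name | sum_salary
Legal | 404553
Research | 511418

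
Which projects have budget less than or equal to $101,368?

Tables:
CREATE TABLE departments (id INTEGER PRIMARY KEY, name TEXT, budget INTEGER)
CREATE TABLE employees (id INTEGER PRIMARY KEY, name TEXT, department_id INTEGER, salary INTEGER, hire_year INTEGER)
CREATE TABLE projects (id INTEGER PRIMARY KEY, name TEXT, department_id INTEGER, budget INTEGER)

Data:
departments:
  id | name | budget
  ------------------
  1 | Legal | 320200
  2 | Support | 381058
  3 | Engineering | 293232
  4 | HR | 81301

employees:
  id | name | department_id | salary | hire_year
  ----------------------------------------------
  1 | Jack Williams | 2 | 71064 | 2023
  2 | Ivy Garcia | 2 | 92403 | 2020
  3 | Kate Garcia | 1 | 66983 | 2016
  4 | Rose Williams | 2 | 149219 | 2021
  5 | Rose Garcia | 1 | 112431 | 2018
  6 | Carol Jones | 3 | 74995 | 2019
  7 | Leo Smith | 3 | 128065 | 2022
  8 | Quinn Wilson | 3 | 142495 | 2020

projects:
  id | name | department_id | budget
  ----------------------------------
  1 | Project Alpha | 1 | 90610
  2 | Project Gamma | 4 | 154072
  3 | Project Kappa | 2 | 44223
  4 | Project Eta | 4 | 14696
SELECT name, budget FROM projects WHERE budget <= 101368

Execution result:
name | budget
Project Alpha | 90610
Project Kappa | 44223
Project Eta | 14696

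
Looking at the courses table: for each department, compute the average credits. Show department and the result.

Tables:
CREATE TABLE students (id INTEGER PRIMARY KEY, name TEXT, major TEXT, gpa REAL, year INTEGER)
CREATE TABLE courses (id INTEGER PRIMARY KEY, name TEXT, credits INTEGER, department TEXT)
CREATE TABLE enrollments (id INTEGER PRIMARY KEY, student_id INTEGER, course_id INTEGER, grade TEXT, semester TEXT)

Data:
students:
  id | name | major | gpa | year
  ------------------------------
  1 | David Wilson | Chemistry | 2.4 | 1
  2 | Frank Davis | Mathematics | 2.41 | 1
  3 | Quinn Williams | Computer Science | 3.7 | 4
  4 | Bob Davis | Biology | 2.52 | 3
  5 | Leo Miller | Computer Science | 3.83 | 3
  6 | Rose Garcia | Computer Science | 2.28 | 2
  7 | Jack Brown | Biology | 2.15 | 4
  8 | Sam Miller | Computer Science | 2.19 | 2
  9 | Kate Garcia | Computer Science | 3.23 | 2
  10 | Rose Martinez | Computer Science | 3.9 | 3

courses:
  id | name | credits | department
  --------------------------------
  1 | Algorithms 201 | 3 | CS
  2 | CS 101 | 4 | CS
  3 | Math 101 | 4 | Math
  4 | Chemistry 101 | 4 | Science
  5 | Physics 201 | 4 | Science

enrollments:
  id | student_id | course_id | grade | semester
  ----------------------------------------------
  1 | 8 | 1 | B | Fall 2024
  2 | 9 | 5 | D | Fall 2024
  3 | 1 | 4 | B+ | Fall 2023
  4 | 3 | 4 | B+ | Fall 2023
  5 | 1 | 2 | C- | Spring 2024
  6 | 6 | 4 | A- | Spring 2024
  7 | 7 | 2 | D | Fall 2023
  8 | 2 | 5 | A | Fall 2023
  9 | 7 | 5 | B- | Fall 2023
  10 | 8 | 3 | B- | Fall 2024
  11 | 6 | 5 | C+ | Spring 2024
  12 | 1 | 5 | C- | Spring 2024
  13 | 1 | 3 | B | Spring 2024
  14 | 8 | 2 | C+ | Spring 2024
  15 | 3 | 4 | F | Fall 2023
SELECT department, AVG(credits) AS avg_credits FROM courses GROUP BY department

Execution result:
department | avg_credits
CS | 3.50
Math | 4.00
Science | 4.00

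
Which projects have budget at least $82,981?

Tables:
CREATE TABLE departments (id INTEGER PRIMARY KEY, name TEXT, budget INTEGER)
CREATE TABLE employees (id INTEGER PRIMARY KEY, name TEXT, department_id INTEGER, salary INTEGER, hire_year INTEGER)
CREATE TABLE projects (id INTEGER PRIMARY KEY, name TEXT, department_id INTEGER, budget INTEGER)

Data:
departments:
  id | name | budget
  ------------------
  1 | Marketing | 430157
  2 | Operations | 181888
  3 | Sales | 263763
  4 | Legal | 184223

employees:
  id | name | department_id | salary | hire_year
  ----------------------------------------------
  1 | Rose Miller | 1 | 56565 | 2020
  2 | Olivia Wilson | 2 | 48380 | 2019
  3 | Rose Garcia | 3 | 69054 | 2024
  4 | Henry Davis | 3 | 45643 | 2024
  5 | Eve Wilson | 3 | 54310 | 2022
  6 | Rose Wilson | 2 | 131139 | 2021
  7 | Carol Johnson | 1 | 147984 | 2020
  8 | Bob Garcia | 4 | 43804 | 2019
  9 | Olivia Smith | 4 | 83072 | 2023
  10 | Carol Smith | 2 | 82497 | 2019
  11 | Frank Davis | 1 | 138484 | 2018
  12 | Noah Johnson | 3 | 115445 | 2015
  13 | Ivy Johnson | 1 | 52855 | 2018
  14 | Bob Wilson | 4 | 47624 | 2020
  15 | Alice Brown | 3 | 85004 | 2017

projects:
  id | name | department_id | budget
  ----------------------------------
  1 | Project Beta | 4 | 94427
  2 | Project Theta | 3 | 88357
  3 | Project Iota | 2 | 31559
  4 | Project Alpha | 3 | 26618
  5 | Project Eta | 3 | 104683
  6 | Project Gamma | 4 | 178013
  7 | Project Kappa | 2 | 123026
SELECT name, budget FROM projects WHERE budget >= 82981

Execution result:
name | budget
Project Beta | 94427
Project Theta | 88357
Project Eta | 104683
Project Gamma | 178013
Project Kappa | 123026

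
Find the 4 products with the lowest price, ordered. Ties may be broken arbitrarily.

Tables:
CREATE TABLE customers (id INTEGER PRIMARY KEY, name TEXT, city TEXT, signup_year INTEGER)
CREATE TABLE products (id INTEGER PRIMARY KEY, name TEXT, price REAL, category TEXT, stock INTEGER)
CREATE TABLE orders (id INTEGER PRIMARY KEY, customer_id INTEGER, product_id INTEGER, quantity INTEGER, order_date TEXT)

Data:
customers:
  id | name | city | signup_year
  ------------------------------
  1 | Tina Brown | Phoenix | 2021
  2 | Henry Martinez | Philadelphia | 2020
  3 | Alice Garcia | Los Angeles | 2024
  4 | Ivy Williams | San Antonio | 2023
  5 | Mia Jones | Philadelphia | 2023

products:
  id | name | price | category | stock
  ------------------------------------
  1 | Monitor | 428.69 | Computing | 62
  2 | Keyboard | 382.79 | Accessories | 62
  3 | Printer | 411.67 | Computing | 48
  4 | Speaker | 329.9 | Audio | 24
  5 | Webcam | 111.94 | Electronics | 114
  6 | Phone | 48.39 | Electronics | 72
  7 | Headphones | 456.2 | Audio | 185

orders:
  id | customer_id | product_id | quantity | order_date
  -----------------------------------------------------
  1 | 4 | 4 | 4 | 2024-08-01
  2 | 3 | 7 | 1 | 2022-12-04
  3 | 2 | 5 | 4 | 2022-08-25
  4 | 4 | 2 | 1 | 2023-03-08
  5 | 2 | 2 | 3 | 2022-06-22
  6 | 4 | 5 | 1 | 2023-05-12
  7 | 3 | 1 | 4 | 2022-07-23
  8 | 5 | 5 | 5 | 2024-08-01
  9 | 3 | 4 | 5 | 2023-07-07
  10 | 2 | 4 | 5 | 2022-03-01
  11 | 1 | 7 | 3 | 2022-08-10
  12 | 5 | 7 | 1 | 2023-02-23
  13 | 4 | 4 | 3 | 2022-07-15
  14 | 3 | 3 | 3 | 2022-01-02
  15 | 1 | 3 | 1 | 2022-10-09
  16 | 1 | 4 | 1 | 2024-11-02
SELECT name, price FROM products ORDER BY price ASC LIMIT 4

Execution result:
name | price
Phone | 48.39
Webcam | 111.94
Speaker | 329.90
Keyboard | 382.79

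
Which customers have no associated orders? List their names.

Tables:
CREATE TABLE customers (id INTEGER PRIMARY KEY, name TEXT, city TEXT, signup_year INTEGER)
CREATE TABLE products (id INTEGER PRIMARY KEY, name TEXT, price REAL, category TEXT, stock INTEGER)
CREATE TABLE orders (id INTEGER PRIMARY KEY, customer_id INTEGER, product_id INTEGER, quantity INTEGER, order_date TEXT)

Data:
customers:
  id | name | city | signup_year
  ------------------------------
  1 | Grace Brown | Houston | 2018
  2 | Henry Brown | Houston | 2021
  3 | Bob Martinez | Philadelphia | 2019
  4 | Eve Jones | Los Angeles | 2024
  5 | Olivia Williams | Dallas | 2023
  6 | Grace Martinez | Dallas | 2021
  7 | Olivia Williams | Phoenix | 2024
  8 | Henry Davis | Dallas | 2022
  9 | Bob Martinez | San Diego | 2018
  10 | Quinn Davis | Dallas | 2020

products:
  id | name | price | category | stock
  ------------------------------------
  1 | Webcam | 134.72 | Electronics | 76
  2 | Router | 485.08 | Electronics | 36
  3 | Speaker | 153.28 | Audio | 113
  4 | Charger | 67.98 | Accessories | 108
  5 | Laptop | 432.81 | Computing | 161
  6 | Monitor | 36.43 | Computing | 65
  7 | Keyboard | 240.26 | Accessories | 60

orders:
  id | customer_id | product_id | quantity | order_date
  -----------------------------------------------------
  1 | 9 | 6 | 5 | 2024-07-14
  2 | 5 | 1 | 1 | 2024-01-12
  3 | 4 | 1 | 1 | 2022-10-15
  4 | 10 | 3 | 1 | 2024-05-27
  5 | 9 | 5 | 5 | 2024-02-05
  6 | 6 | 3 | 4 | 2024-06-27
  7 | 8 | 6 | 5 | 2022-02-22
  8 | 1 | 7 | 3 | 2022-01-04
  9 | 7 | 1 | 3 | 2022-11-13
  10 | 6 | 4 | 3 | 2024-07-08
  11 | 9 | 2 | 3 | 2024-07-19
SELECT p.name FROM customers p LEFT JOIN orders c ON c.customer_id = p.id WHERE c.id IS NULL

Execution result:
name
Henry Brown
Bob Martinez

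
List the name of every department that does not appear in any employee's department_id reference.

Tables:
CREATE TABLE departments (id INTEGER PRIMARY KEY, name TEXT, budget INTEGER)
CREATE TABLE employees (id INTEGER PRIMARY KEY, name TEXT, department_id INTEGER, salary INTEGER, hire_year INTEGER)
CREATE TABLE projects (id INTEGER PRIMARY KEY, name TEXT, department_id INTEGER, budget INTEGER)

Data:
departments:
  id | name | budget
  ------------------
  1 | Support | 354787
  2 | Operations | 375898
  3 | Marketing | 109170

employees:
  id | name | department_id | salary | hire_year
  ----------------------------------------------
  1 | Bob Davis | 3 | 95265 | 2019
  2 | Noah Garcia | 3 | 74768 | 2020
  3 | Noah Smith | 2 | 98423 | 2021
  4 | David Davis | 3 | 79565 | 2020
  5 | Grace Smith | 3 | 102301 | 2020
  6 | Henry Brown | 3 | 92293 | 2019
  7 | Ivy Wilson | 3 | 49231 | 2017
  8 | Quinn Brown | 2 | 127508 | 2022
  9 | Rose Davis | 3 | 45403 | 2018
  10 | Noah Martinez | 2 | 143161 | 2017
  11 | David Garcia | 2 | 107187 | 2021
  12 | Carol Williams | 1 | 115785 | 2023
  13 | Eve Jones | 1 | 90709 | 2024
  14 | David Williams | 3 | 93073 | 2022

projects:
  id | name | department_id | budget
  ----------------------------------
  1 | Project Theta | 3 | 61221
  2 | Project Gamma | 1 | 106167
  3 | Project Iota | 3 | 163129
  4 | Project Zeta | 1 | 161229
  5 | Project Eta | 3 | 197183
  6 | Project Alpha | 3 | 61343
SELECT p.name FROM departments p LEFT JOIN employees c ON c.department_id = p.id WHERE c.id IS NULL

Execution result:
(no rows)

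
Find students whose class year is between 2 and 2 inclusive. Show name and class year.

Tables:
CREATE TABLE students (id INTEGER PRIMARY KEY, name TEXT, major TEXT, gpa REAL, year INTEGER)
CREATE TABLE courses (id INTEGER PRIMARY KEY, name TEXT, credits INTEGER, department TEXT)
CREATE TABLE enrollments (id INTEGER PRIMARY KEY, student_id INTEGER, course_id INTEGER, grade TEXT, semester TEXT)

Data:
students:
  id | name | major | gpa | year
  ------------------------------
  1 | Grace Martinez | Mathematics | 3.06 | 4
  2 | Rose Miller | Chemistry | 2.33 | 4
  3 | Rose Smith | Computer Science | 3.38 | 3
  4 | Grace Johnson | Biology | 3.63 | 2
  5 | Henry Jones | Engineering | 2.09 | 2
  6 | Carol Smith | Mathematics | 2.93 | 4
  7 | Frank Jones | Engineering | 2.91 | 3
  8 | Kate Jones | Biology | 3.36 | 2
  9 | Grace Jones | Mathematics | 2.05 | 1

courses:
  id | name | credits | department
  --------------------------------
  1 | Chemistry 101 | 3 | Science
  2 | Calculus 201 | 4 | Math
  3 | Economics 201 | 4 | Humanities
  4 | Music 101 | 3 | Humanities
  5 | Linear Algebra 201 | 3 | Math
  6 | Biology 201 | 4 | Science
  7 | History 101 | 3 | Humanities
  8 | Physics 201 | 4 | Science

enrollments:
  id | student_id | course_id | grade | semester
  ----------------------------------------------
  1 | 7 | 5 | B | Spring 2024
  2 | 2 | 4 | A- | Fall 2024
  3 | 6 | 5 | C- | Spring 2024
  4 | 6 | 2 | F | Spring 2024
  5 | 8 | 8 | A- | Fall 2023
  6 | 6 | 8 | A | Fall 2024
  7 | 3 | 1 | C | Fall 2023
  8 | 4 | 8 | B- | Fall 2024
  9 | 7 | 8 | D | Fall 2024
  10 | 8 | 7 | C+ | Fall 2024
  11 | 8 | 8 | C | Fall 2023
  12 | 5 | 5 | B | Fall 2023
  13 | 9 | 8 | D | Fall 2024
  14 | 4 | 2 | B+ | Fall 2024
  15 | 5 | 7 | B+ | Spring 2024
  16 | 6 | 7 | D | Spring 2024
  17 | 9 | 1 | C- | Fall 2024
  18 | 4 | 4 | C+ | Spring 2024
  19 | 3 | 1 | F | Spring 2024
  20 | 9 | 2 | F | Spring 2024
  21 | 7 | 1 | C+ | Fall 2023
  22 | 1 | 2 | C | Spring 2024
SELECT name, year FROM students WHERE year BETWEEN 2 AND 2

Execution result:
name | year
Grace Johnson | 2
Henry Jones | 2
Kate Jones | 2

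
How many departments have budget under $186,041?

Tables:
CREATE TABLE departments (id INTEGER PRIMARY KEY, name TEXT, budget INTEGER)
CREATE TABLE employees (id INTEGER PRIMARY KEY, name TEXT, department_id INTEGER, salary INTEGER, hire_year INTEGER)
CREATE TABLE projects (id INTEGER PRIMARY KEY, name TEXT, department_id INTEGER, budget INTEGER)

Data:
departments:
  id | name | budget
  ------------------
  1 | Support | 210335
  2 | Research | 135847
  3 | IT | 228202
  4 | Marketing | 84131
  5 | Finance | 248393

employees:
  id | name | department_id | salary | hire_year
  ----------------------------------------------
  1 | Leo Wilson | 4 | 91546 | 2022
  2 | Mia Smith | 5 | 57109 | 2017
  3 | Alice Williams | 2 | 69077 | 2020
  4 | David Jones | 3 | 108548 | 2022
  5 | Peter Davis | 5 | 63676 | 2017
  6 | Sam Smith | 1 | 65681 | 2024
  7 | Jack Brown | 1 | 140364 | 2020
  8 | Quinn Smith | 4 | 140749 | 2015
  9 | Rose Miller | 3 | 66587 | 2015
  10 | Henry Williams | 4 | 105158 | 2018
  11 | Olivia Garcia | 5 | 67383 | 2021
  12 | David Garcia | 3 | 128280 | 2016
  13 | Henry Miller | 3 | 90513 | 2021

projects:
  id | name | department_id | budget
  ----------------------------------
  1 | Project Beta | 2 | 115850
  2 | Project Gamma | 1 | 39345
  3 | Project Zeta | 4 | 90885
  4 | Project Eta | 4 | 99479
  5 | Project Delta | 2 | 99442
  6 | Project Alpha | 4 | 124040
SELECT COUNT(*) FROM departments WHERE budget < 186041

Execution result:
2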